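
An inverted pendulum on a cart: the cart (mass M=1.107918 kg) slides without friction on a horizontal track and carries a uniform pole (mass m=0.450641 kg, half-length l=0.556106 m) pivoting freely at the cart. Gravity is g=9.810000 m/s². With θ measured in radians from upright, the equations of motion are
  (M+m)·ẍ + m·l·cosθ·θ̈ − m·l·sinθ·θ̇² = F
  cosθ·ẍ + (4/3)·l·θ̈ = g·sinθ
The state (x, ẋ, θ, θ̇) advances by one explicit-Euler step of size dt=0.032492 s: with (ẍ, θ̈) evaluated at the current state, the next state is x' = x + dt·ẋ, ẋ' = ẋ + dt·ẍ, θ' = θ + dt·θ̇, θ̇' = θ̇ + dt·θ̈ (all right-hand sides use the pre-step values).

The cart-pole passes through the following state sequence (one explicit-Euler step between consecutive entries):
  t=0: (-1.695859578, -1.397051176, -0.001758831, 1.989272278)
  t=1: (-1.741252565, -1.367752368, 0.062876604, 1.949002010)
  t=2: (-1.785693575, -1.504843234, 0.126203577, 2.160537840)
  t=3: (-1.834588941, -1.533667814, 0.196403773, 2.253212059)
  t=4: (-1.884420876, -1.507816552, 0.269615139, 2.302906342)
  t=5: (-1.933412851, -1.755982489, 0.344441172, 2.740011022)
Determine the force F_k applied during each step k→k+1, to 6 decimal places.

step 0→1:
  ẍ = (ẋ'−ẋ)/dt = (-1.367752368−-1.397051176)/0.032492 = 0.901724
  θ̈ = (θ̇'−θ̇)/dt = (1.949002010−1.989272278)/0.032492 = -1.239390
  sinθ=-0.001759, cosθ=0.999998
  F = (M+m)·ẍ + m·l·cosθ·θ̈ − m·l·sinθ·θ̇² = 1.405390 + -0.310596 − -0.001744 = 1.096538
step 1→2:
  ẍ = (ẋ'−ẋ)/dt = (-1.504843234−-1.367752368)/0.032492 = -4.219219
  θ̈ = (θ̇'−θ̇)/dt = (2.160537840−1.949002010)/0.032492 = 6.510397
  sinθ=0.062835, cosθ=0.998024
  F = (M+m)·ẍ + m·l·cosθ·θ̈ − m·l·sinθ·θ̇² = -6.575902 + 1.628309 − 0.059816 = -5.007409
step 2→3:
  ẍ = (ẋ'−ẋ)/dt = (-1.533667814−-1.504843234)/0.032492 = -0.887129
  θ̈ = (θ̇'−θ̇)/dt = (2.253212059−2.160537840)/0.032492 = 2.852217
  sinθ=0.125869, cosθ=0.992047
  F = (M+m)·ẍ + m·l·cosθ·θ̈ − m·l·sinθ·θ̇² = -1.382642 + 0.709093 − 0.147241 = -0.820791
step 3→4:
  ẍ = (ẋ'−ẋ)/dt = (-1.507816552−-1.533667814)/0.032492 = 0.795619
  θ̈ = (θ̇'−θ̇)/dt = (2.302906342−2.253212059)/0.032492 = 1.529431
  sinθ=0.195144, cosθ=0.980775
  F = (M+m)·ẍ + m·l·cosθ·θ̈ − m·l·sinθ·θ̇² = 1.240020 + 0.375913 − 0.248283 = 1.367650
step 4→5:
  ẍ = (ẋ'−ẋ)/dt = (-1.755982489−-1.507816552)/0.032492 = -7.637755
  θ̈ = (θ̇'−θ̇)/dt = (2.740011022−2.302906342)/0.032492 = 13.452686
  sinθ=0.266360, cosθ=0.963873
  F = (M+m)·ẍ + m·l·cosθ·θ̈ − m·l·sinθ·θ̇² = -11.903892 + 3.249506 − 0.354006 = -9.008392

F_0 = 1.096538 N
F_1 = -5.007409 N
F_2 = -0.820791 N
F_3 = 1.367650 N
F_4 = -9.008392 N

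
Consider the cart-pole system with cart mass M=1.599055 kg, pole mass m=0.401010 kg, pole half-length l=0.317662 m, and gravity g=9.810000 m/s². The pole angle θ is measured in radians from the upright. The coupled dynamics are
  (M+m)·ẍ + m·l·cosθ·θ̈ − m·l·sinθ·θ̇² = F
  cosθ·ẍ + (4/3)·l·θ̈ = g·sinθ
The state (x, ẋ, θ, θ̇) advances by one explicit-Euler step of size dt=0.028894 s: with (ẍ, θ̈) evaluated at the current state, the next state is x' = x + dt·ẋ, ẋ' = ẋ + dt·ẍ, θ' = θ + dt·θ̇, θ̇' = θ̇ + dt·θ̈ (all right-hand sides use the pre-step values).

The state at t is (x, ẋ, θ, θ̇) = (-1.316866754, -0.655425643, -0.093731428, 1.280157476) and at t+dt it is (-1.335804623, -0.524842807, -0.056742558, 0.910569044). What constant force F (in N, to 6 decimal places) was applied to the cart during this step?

F = 7.436323 N

ẍ = (ẋ'−ẋ)/dt = (-0.524842807−-0.655425643)/0.028894 = 4.519376
θ̈ = (θ̇'−θ̇)/dt = (0.910569044−1.280157476)/0.028894 = -12.791183
sinθ=-0.093594, cosθ=0.995610
F = (M+m)·ẍ + m·l·cosθ·θ̈ − m·l·sinθ·θ̇² = 9.039045 + -1.622261 − -0.019539 = 7.436323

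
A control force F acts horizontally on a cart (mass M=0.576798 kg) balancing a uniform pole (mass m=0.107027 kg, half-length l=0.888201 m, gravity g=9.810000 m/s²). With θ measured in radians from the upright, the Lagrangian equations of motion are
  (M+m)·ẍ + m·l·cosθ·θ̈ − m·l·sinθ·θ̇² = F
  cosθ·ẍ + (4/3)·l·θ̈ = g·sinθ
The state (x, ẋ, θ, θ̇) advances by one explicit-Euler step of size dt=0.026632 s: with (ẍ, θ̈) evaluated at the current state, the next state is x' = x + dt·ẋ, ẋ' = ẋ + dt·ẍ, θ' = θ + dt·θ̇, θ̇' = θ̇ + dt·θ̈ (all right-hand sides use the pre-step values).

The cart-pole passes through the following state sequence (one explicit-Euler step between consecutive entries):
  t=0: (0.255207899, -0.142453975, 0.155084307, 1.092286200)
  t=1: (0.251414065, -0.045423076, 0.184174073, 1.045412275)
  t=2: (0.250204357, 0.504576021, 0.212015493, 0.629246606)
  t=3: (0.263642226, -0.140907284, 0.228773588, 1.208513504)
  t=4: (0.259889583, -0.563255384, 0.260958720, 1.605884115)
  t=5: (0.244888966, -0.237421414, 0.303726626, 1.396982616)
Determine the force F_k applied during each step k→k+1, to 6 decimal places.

step 0→1:
  ẍ = (ẋ'−ẋ)/dt = (-0.045423076−-0.142453975)/0.026632 = 3.643395
  θ̈ = (θ̇'−θ̇)/dt = (1.045412275−1.092286200)/0.026632 = -1.760060
  sinθ=0.154463, cosθ=0.987999
  F = (M+m)·ẍ + m·l·cosθ·θ̈ − m·l·sinθ·θ̇² = 2.491445 + -0.165306 − 0.017519 = 2.308620
step 1→2:
  ẍ = (ẋ'−ẋ)/dt = (0.504576021−-0.045423076)/0.026632 = 20.651813
  θ̈ = (θ̇'−θ̇)/dt = (0.629246606−1.045412275)/0.026632 = -15.626527
  sinθ=0.183135, cosθ=0.983088
  F = (M+m)·ẍ + m·l·cosθ·θ̈ − m·l·sinθ·θ̇² = 14.122226 + -1.460358 − 0.019026 = 12.642842
step 2→3:
  ẍ = (ẋ'−ẋ)/dt = (-0.140907284−0.504576021)/0.026632 = -24.237132
  θ̈ = (θ̇'−θ̇)/dt = (1.208513504−0.629246606)/0.026632 = 21.750785
  sinθ=0.210431, cosθ=0.977609
  F = (M+m)·ẍ + m·l·cosθ·θ̈ − m·l·sinθ·θ̇² = -16.573957 + 2.021364 − 0.007921 = -14.560513
step 3→4:
  ẍ = (ẋ'−ẋ)/dt = (-0.563255384−-0.140907284)/0.026632 = -15.858670
  θ̈ = (θ̇'−θ̇)/dt = (1.605884115−1.208513504)/0.026632 = 14.920795
  sinθ=0.226783, cosθ=0.973945
  F = (M+m)·ẍ + m·l·cosθ·θ̈ − m·l·sinθ·θ̇² = -10.844555 + 1.381437 − 0.031486 = -9.494604
step 4→5:
  ẍ = (ẋ'−ẋ)/dt = (-0.237421414−-0.563255384)/0.026632 = 12.234679
  θ̈ = (θ̇'−θ̇)/dt = (1.396982616−1.605884115)/0.026632 = -7.844003
  sinθ=0.258007, cosθ=0.966143
  F = (M+m)·ẍ + m·l·cosθ·θ̈ − m·l·sinθ·θ̇² = 8.366379 + -0.720417 − 0.063251 = 7.582712

F_0 = 2.308620 N
F_1 = 12.642842 N
F_2 = -14.560513 N
F_3 = -9.494604 N
F_4 = 7.582712 N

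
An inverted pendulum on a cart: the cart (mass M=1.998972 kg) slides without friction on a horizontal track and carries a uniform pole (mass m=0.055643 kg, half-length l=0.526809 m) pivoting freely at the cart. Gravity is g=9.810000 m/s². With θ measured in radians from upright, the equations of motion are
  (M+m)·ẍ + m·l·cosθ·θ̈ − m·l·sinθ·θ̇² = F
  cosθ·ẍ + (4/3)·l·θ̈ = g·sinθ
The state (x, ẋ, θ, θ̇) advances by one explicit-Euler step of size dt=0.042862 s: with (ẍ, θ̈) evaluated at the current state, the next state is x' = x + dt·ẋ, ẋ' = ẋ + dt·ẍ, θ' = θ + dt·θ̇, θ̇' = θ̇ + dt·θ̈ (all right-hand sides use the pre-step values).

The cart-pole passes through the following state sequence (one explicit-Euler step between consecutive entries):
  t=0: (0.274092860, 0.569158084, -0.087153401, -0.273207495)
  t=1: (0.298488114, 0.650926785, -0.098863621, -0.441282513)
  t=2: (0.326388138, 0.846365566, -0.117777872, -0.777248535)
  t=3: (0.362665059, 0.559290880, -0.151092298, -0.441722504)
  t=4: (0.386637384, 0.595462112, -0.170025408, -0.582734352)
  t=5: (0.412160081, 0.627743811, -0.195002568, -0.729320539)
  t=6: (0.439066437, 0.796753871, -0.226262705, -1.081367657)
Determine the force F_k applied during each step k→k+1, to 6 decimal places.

step 0→1:
  ẍ = (ẋ'−ẋ)/dt = (0.650926785−0.569158084)/0.042862 = 1.907720
  θ̈ = (θ̇'−θ̇)/dt = (-0.441282513−-0.273207495)/0.042862 = -3.921306
  sinθ=-0.087043, cosθ=0.996205
  F = (M+m)·ẍ + m·l·cosθ·θ̈ − m·l·sinθ·θ̇² = 3.919630 + -0.114510 − -0.000190 = 3.805311
step 1→2:
  ẍ = (ẋ'−ẋ)/dt = (0.846365566−0.650926785)/0.042862 = 4.559721
  θ̈ = (θ̇'−θ̇)/dt = (-0.777248535−-0.441282513)/0.042862 = -7.838319
  sinθ=-0.098703, cosθ=0.995117
  F = (M+m)·ẍ + m·l·cosθ·θ̈ − m·l·sinθ·θ̇² = 9.368472 + -0.228645 − -0.000563 = 9.140391
step 2→3:
  ẍ = (ẋ'−ẋ)/dt = (0.559290880−0.846365566)/0.042862 = -6.697650
  θ̈ = (θ̇'−θ̇)/dt = (-0.441722504−-0.777248535)/0.042862 = 7.828054
  sinθ=-0.117506, cosθ=0.993072
  F = (M+m)·ẍ + m·l·cosθ·θ̈ − m·l·sinθ·θ̇² = -13.761093 + 0.227876 − -0.002081 = -13.531136
step 3→4:
  ẍ = (ẋ'−ẋ)/dt = (0.595462112−0.559290880)/0.042862 = 0.843900
  θ̈ = (θ̇'−θ̇)/dt = (-0.582734352−-0.441722504)/0.042862 = -3.289904
  sinθ=-0.150518, cosθ=0.988607
  F = (M+m)·ẍ + m·l·cosθ·θ̈ − m·l·sinθ·θ̇² = 1.733889 + -0.095339 − -0.000861 = 1.639411
step 4→5:
  ẍ = (ẋ'−ẋ)/dt = (0.627743811−0.595462112)/0.042862 = 0.753154
  θ̈ = (θ̇'−θ̇)/dt = (-0.729320539−-0.582734352)/0.042862 = -3.419957
  sinθ=-0.169207, cosθ=0.985580
  F = (M+m)·ẍ + m·l·cosθ·θ̈ − m·l·sinθ·θ̇² = 1.547442 + -0.098804 − -0.001684 = 1.450322
step 5→6:
  ẍ = (ẋ'−ẋ)/dt = (0.796753871−0.627743811)/0.042862 = 3.943121
  θ̈ = (θ̇'−θ̇)/dt = (-1.081367657−-0.729320539)/0.042862 = -8.213502
  sinθ=-0.193769, cosθ=0.981047
  F = (M+m)·ẍ + m·l·cosθ·θ̈ − m·l·sinθ·θ̇² = 8.101596 + -0.236201 − -0.003021 = 7.868416

F_0 = 3.805311 N
F_1 = 9.140391 N
F_2 = -13.531136 N
F_3 = 1.639411 N
F_4 = 1.450322 N
F_5 = 7.868416 N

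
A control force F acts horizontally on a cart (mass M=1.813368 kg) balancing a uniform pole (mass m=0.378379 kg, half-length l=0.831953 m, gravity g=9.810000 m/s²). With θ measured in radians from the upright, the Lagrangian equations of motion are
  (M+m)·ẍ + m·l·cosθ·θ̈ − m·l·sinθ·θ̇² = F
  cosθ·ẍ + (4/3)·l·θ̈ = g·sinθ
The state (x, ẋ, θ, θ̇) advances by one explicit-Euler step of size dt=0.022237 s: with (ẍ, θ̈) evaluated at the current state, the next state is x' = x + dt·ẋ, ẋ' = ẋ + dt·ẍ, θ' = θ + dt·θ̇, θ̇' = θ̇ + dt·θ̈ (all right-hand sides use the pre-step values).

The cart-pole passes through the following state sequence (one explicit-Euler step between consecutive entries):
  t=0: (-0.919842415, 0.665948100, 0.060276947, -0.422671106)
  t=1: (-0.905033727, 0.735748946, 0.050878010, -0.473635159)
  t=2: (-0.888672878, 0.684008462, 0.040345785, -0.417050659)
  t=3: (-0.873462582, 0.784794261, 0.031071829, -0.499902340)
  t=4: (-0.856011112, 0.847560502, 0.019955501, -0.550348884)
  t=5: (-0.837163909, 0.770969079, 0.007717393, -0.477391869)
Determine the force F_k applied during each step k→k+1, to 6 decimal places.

step 0→1:
  ẍ = (ẋ'−ẋ)/dt = (0.735748946−0.665948100)/0.022237 = 3.138951
  θ̈ = (θ̇'−θ̇)/dt = (-0.473635159−-0.422671106)/0.022237 = -2.291858
  sinθ=0.060240, cosθ=0.998184
  F = (M+m)·ẍ + m·l·cosθ·θ̈ − m·l·sinθ·θ̇² = 6.879786 + -0.720152 − 0.003388 = 6.156246
step 1→2:
  ẍ = (ẋ'−ẋ)/dt = (0.684008462−0.735748946)/0.022237 = -2.326775
  θ̈ = (θ̇'−θ̇)/dt = (-0.417050659−-0.473635159)/0.022237 = 2.544610
  sinθ=0.050856, cosθ=0.998706
  F = (M+m)·ẍ + m·l·cosθ·θ̈ − m·l·sinθ·θ̇² = -5.099701 + 0.799990 − 0.003591 = -4.303302
step 2→3:
  ẍ = (ẋ'−ẋ)/dt = (0.784794261−0.684008462)/0.022237 = 4.532347
  θ̈ = (θ̇'−θ̇)/dt = (-0.499902340−-0.417050659)/0.022237 = -3.725848
  sinθ=0.040335, cosθ=0.999186
  F = (M+m)·ẍ + m·l·cosθ·θ̈ − m·l·sinθ·θ̇² = 9.933758 + -1.171918 − 0.002208 = 8.759631
step 3→4:
  ẍ = (ẋ'−ẋ)/dt = (0.847560502−0.784794261)/0.022237 = 2.822604
  θ̈ = (θ̇'−θ̇)/dt = (-0.550348884−-0.499902340)/0.022237 = -2.268586
  sinθ=0.031067, cosθ=0.999517
  F = (M+m)·ẍ + m·l·cosθ·θ̈ − m·l·sinθ·θ̇² = 6.186433 + -0.713791 − 0.002444 = 5.470198
step 4→5:
  ẍ = (ẋ'−ẋ)/dt = (0.770969079−0.847560502)/0.022237 = -3.444324
  θ̈ = (θ̇'−θ̇)/dt = (-0.477391869−-0.550348884)/0.022237 = 3.280884
  sinθ=0.019954, cosθ=0.999801
  F = (M+m)·ẍ + m·l·cosθ·θ̈ − m·l·sinθ·θ̇² = -7.549086 + 1.032595 − 0.001903 = -6.518393

F_0 = 6.156246 N
F_1 = -4.303302 N
F_2 = 8.759631 N
F_3 = 5.470198 N
F_4 = -6.518393 N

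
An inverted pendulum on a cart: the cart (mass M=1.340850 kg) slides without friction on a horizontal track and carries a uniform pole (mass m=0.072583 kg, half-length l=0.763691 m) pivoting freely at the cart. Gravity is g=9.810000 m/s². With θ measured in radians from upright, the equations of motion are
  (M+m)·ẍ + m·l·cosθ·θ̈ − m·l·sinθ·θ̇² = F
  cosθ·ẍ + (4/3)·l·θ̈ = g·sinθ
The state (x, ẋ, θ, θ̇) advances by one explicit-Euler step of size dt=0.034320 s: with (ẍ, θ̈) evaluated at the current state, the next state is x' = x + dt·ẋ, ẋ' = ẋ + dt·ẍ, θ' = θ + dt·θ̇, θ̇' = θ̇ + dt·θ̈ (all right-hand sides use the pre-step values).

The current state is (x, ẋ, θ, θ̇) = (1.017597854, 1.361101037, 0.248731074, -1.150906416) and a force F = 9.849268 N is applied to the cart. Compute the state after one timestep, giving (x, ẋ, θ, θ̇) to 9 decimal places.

sinθ=0.246174282, cosθ=0.969225579
temp = (F + m·l·θ̇²·sinθ)/(M+m) = (9.849268 + 0.018074874)/1.413433 = 6.981118224
θ̈ = (g·sinθ − cosθ·temp)/(l·(4/3 − m·cos²θ/(M+m))) = -4.433713497
ẍ = temp − m·l·θ̈·cosθ/(M+m) = 7.149645365
Euler: x'=1.017597854+0.034320·1.361101037=1.064310842, ẋ'=1.361101037+0.034320·7.149645365=1.606476866
       θ'=0.248731074+0.034320·-1.150906416=0.209231966, θ̇'=-1.150906416+0.034320·-4.433713497=-1.303071463

(1.064310842, 1.606476866, 0.209231966, -1.303071463)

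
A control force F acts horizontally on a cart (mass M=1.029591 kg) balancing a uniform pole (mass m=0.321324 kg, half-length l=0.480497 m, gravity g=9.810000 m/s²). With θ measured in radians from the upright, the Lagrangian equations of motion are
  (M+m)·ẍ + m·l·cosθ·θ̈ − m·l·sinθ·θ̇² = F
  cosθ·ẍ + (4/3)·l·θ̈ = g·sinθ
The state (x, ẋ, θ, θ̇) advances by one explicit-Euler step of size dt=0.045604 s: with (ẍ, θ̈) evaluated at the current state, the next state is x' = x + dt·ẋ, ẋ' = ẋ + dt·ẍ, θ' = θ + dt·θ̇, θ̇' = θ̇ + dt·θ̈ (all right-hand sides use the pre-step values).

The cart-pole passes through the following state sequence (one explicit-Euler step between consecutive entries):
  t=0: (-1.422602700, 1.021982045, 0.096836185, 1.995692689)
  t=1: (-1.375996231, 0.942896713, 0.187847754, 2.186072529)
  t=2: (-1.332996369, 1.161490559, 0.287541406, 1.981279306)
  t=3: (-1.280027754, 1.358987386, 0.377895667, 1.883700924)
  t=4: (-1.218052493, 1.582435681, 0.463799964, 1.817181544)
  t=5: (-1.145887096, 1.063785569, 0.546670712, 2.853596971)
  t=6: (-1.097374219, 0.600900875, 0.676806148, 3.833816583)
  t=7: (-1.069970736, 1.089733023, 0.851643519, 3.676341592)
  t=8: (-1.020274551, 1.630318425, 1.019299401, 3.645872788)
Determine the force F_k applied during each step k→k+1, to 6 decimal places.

step 0→1:
  ẍ = (ẋ'−ẋ)/dt = (0.942896713−1.021982045)/0.045604 = -1.734175
  θ̈ = (θ̇'−θ̇)/dt = (2.186072529−1.995692689)/0.045604 = 4.174630
  sinθ=0.096685, cosθ=0.995315
  F = (M+m)·ẍ + m·l·cosθ·θ̈ − m·l·sinθ·θ̇² = -2.342723 + 0.641523 − 0.059454 = -1.760654
step 1→2:
  ẍ = (ẋ'−ẋ)/dt = (1.161490559−0.942896713)/0.045604 = 4.793304
  θ̈ = (θ̇'−θ̇)/dt = (1.981279306−2.186072529)/0.045604 = -4.490686
  sinθ=0.186745, cosθ=0.982408
  F = (M+m)·ẍ + m·l·cosθ·θ̈ − m·l·sinθ·θ̇² = 6.475347 + -0.681143 − 0.137788 = 5.656415
step 2→3:
  ẍ = (ẋ'−ẋ)/dt = (1.358987386−1.161490559)/0.045604 = 4.330691
  θ̈ = (θ̇'−θ̇)/dt = (1.883700924−1.981279306)/0.045604 = -2.139689
  sinθ=0.283595, cosθ=0.958944
  F = (M+m)·ẍ + m·l·cosθ·θ̈ − m·l·sinθ·θ̇² = 5.850395 + -0.316795 − 0.171880 = 5.361721
step 3→4:
  ẍ = (ẋ'−ẋ)/dt = (1.582435681−1.358987386)/0.045604 = 4.899752
  θ̈ = (θ̇'−θ̇)/dt = (1.817181544−1.883700924)/0.045604 = -1.458630
  sinθ=0.368965, cosθ=0.929443
  F = (M+m)·ẍ + m·l·cosθ·θ̈ − m·l·sinθ·θ̇² = 6.619149 + -0.209316 − 0.202136 = 6.207697
step 4→5:
  ẍ = (ẋ'−ẋ)/dt = (1.063785569−1.582435681)/0.045604 = -11.372908
  θ̈ = (θ̇'−θ̇)/dt = (2.853596971−1.817181544)/0.045604 = 22.726415
  sinθ=0.447350, cosθ=0.894359
  F = (M+m)·ẍ + m·l·cosθ·θ̈ − m·l·sinθ·θ̇² = -15.363832 + 3.138172 − 0.228075 = -12.453736
step 5→6:
  ẍ = (ẋ'−ẋ)/dt = (0.600900875−1.063785569)/0.045604 = -10.150090
  θ̈ = (θ̇'−θ̇)/dt = (3.833816583−2.853596971)/0.045604 = 21.494159
  sinθ=0.519846, cosθ=0.854260
  F = (M+m)·ẍ + m·l·cosθ·θ̈ − m·l·sinθ·θ̇² = -13.711909 + 2.834943 − 0.653573 = -11.530538
step 6→7:
  ẍ = (ẋ'−ẋ)/dt = (1.089733023−0.600900875)/0.045604 = 10.719063
  θ̈ = (θ̇'−θ̇)/dt = (3.676341592−3.833816583)/0.045604 = -3.453096
  sinθ=0.626306, cosθ=0.779577
  F = (M+m)·ẍ + m·l·cosθ·θ̈ − m·l·sinθ·θ̇² = 14.480543 + -0.415625 − 1.421292 = 12.643626
step 7→8:
  ẍ = (ẋ'−ẋ)/dt = (1.630318425−1.089733023)/0.045604 = 11.853903
  θ̈ = (θ̇'−θ̇)/dt = (3.645872788−3.676341592)/0.045604 = -0.668117
  sinθ=0.752364, cosθ=0.658748
  F = (M+m)·ẍ + m·l·cosθ·θ̈ − m·l·sinθ·θ̇² = 16.013616 + -0.067952 − 1.569978 = 14.375685

F_0 = -1.760654 N
F_1 = 5.656415 N
F_2 = 5.361721 N
F_3 = 6.207697 N
F_4 = -12.453736 N
F_5 = -11.530538 N
F_6 = 12.643626 N
F_7 = 14.375685 N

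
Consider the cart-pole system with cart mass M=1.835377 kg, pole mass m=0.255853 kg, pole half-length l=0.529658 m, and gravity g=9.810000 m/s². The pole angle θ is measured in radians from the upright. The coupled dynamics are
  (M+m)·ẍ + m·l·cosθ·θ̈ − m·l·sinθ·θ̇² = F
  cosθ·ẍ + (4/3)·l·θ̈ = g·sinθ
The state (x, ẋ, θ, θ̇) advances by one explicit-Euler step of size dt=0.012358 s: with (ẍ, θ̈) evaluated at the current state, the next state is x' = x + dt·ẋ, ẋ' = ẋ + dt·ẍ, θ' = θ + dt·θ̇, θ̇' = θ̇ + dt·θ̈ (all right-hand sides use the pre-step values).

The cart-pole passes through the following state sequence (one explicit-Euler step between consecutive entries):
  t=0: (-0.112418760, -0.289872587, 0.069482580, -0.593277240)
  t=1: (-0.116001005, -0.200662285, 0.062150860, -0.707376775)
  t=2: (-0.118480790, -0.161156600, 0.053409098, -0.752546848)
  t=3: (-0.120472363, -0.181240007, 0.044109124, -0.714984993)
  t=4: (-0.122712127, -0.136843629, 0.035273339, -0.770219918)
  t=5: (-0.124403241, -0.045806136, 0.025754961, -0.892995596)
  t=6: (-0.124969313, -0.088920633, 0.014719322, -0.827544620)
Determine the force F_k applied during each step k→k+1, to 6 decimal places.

F_0 = 13.844756 N
F_1 = 6.186603 N
F_2 = -2.991320 N
F_3 = 6.904631 N
F_4 = 14.057109 N
F_5 = -6.581170 N

step 0→1:
  ẍ = (ẋ'−ẋ)/dt = (-0.200662285−-0.289872587)/0.012358 = 7.218830
  θ̈ = (θ̇'−θ̇)/dt = (-0.707376775−-0.593277240)/0.012358 = -9.232848
  sinθ=0.069427, cosθ=0.997587
  F = (M+m)·ẍ + m·l·cosθ·θ̈ − m·l·sinθ·θ̇² = 15.096234 + -1.248167 − 0.003312 = 13.844756
step 1→2:
  ẍ = (ẋ'−ẋ)/dt = (-0.161156600−-0.200662285)/0.012358 = 3.196770
  θ̈ = (θ̇'−θ̇)/dt = (-0.752546848−-0.707376775)/0.012358 = -3.655128
  sinθ=0.062111, cosθ=0.998069
  F = (M+m)·ẍ + m·l·cosθ·θ̈ − m·l·sinθ·θ̇² = 6.685182 + -0.494367 − 0.004212 = 6.186603
step 2→3:
  ẍ = (ẋ'−ẋ)/dt = (-0.181240007−-0.161156600)/0.012358 = -1.625134
  θ̈ = (θ̇'−θ̇)/dt = (-0.714984993−-0.752546848)/0.012358 = 3.039477
  sinθ=0.053384, cosθ=0.998574
  F = (M+m)·ẍ + m·l·cosθ·θ̈ − m·l·sinθ·θ̇² = -3.398529 + 0.411306 − 0.004097 = -2.991320
step 3→4:
  ẍ = (ẋ'−ẋ)/dt = (-0.136843629−-0.181240007)/0.012358 = 3.592521
  θ̈ = (θ̇'−θ̇)/dt = (-0.770219918−-0.714984993)/0.012358 = -4.469568
  sinθ=0.044095, cosθ=0.999027
  F = (M+m)·ẍ + m·l·cosθ·θ̈ − m·l·sinθ·θ̇² = 7.512788 + -0.605103 − 0.003055 = 6.904631
step 4→5:
  ẍ = (ẋ'−ẋ)/dt = (-0.045806136−-0.136843629)/0.012358 = 7.366685
  θ̈ = (θ̇'−θ̇)/dt = (-0.892995596−-0.770219918)/0.012358 = -9.934915
  sinθ=0.035266, cosθ=0.999378
  F = (M+m)·ẍ + m·l·cosθ·θ̈ − m·l·sinθ·θ̇² = 15.405433 + -1.345488 − 0.002835 = 14.057109
step 5→6:
  ẍ = (ẋ'−ẋ)/dt = (-0.088920633−-0.045806136)/0.012358 = -3.488792
  θ̈ = (θ̇'−θ̇)/dt = (-0.827544620−-0.892995596)/0.012358 = 5.296243
  sinθ=0.025752, cosθ=0.999668
  F = (M+m)·ẍ + m·l·cosθ·θ̈ − m·l·sinθ·θ̇² = -7.295867 + 0.717480 − 0.002783 = -6.581170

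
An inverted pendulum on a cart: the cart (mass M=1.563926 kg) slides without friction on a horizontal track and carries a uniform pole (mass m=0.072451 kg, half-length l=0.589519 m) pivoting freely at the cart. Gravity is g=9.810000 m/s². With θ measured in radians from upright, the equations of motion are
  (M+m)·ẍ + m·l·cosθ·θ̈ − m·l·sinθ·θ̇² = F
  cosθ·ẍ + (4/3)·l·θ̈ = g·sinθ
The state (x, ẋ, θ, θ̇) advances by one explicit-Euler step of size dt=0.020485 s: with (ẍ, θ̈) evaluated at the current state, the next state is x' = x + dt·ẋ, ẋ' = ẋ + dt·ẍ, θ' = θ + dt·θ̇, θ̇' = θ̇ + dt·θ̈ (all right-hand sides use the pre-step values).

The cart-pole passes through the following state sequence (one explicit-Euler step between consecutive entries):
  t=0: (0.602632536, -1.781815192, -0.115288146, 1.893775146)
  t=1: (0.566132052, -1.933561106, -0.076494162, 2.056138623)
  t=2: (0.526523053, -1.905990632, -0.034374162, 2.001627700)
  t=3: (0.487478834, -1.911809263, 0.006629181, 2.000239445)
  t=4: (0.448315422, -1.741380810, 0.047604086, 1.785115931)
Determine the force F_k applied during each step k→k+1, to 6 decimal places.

F_0 = -11.767823 N
F_1 = 2.102853 N
F_2 = -0.461814 N
F_3 = 13.164462 N

step 0→1:
  ẍ = (ẋ'−ẋ)/dt = (-1.933561106−-1.781815192)/0.020485 = -7.407660
  θ̈ = (θ̇'−θ̇)/dt = (2.056138623−1.893775146)/0.020485 = 7.925969
  sinθ=-0.115033, cosθ=0.993362
  F = (M+m)·ẍ + m·l·cosθ·θ̈ − m·l·sinθ·θ̇² = -12.121724 + 0.336281 − -0.017621 = -11.767823
step 1→2:
  ẍ = (ẋ'−ẋ)/dt = (-1.905990632−-1.933561106)/0.020485 = 1.345886
  θ̈ = (θ̇'−θ̇)/dt = (2.001627700−2.056138623)/0.020485 = -2.661016
  sinθ=-0.076420, cosθ=0.997076
  F = (M+m)·ẍ + m·l·cosθ·θ̈ − m·l·sinθ·θ̇² = 2.202377 + -0.113323 − -0.013799 = 2.102853
step 2→3:
  ẍ = (ẋ'−ẋ)/dt = (-1.911809263−-1.905990632)/0.020485 = -0.284044
  θ̈ = (θ̇'−θ̇)/dt = (2.000239445−2.001627700)/0.020485 = -0.067769
  sinθ=-0.034367, cosθ=0.999409
  F = (M+m)·ẍ + m·l·cosθ·θ̈ − m·l·sinθ·θ̇² = -0.464802 + -0.002893 − -0.005881 = -0.461814
step 3→4:
  ẍ = (ẋ'−ẋ)/dt = (-1.741380810−-1.911809263)/0.020485 = 8.319671
  θ̈ = (θ̇'−θ̇)/dt = (1.785115931−2.000239445)/0.020485 = -10.501514
  sinθ=0.006629, cosθ=0.999978
  F = (M+m)·ẍ + m·l·cosθ·θ̈ − m·l·sinθ·θ̇² = 13.614118 + -0.448523 − 0.001133 = 13.164462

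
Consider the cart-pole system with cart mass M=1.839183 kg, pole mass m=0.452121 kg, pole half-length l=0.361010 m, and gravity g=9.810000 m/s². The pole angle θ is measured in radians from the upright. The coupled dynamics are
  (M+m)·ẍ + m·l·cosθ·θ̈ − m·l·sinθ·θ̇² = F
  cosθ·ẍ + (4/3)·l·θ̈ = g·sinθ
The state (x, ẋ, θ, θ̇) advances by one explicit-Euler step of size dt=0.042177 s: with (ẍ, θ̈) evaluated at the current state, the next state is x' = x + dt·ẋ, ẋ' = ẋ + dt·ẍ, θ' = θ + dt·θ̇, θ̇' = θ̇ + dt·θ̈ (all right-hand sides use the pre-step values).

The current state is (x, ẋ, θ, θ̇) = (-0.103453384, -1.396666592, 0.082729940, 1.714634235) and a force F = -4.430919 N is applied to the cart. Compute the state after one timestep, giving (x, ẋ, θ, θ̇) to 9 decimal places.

(-0.162360591, -1.497337709, 0.155048068, 1.994095631)

sinθ=0.082635602, cosθ=0.996579830
temp = (F + m·l·θ̇²·sinθ)/(M+m) = (-4.430919 + 0.039653734)/2.291304 = -1.916491773
θ̈ = (g·sinθ − cosθ·temp)/(l·(4/3 − m·cos²θ/(M+m))) = 6.625919255
ẍ = temp − m·l·θ̈·cosθ/(M+m) = -2.386872405
Euler: x'=-0.103453384+0.042177·-1.396666592=-0.162360591, ẋ'=-1.396666592+0.042177·-2.386872405=-1.497337709
       θ'=0.082729940+0.042177·1.714634235=0.155048068, θ̇'=1.714634235+0.042177·6.625919255=1.994095631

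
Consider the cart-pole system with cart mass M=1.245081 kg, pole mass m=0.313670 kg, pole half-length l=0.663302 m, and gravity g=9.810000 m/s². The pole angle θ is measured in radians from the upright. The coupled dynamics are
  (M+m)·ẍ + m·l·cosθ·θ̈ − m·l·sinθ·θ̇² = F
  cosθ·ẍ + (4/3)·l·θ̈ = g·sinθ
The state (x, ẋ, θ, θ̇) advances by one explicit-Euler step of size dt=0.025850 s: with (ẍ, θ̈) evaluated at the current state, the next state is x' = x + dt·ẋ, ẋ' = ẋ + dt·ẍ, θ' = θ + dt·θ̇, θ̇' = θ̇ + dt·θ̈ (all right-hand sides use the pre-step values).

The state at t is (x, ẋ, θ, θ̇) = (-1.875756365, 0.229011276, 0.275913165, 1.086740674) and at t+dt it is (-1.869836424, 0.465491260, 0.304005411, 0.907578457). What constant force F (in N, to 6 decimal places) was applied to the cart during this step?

F = 12.805292 N

ẍ = (ẋ'−ẋ)/dt = (0.465491260−0.229011276)/0.025850 = 9.148162
θ̈ = (θ̇'−θ̇)/dt = (0.907578457−1.086740674)/0.025850 = -6.930840
sinθ=0.272426, cosθ=0.962177
F = (M+m)·ẍ + m·l·cosθ·θ̈ − m·l·sinθ·θ̇² = 14.259706 + -1.387475 − 0.066940 = 12.805292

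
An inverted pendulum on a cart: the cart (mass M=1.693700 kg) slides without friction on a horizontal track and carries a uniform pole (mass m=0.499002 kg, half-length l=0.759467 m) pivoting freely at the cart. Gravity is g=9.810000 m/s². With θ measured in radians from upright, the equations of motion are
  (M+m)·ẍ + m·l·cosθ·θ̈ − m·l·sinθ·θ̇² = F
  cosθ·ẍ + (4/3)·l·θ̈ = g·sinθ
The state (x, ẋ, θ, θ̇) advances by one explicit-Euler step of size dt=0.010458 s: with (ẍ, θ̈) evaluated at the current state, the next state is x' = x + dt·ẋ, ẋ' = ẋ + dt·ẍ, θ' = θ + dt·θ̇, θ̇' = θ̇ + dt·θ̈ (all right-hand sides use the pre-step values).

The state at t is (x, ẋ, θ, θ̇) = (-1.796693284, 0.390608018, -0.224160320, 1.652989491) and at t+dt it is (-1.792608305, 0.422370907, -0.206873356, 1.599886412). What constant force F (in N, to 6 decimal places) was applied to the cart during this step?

F = 5.013626 N

ẍ = (ẋ'−ẋ)/dt = (0.422370907−0.390608018)/0.010458 = 3.037186
θ̈ = (θ̇'−θ̇)/dt = (1.599886412−1.652989491)/0.010458 = -5.077747
sinθ=-0.222288, cosθ=0.974981
F = (M+m)·ẍ + m·l·cosθ·θ̈ − m·l·sinθ·θ̇² = 6.659643 + -1.876197 − -0.230180 = 5.013626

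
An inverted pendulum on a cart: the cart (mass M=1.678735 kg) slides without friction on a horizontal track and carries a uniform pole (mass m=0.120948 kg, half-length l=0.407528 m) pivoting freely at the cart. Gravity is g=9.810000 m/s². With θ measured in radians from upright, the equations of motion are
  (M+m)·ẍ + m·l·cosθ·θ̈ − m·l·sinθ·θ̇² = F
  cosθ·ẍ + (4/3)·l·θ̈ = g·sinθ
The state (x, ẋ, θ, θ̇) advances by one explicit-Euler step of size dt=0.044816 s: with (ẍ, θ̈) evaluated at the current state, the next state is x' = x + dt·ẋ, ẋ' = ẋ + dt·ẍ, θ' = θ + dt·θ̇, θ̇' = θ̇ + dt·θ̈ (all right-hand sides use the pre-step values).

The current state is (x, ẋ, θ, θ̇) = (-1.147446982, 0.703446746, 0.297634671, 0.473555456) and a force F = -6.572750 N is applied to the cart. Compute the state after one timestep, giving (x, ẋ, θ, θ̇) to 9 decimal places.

(-1.115921313, 0.525438229, 0.318857532, 1.024030757)

sinθ=0.293259697, cosθ=0.956032819
temp = (F + m·l·θ̇²·sinθ)/(M+m) = (-6.572750 + 0.003241531)/1.799683 = -3.650369798
θ̈ = (g·sinθ − cosθ·temp)/(l·(4/3 − m·cos²θ/(M+m))) = 12.283008334
ẍ = temp − m·l·θ̈·cosθ/(M+m) = -3.971985821
Euler: x'=-1.147446982+0.044816·0.703446746=-1.115921313, ẋ'=0.703446746+0.044816·-3.971985821=0.525438229
       θ'=0.297634671+0.044816·0.473555456=0.318857532, θ̇'=0.473555456+0.044816·12.283008334=1.024030757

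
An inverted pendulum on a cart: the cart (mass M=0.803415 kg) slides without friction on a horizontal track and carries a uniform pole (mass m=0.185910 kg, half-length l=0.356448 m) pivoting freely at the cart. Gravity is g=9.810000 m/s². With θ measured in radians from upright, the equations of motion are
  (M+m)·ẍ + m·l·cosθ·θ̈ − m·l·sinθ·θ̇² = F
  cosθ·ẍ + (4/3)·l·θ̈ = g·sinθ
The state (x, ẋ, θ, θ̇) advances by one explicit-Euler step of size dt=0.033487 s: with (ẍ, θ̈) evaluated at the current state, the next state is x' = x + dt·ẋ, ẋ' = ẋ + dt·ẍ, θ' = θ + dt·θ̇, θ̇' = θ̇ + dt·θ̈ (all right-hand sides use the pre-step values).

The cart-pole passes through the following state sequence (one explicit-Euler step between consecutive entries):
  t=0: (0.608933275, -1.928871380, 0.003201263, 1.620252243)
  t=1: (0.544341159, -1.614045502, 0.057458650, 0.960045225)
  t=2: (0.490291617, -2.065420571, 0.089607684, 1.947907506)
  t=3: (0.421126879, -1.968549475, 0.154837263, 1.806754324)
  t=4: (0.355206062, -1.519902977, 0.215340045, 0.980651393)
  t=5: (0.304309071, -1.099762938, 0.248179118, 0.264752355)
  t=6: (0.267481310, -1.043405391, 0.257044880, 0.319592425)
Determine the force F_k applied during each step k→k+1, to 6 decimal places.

F_0 = 7.994045 N
F_1 = -11.387082 N
F_2 = 2.561209 N
F_3 = 11.606038 N
F_4 = 11.014844 N
F_5 = 1.769059 N

step 0→1:
  ẍ = (ẋ'−ẋ)/dt = (-1.614045502−-1.928871380)/0.033487 = 9.401436
  θ̈ = (θ̇'−θ̇)/dt = (0.960045225−1.620252243)/0.033487 = -19.715323
  sinθ=0.003201, cosθ=0.999995
  F = (M+m)·ẍ + m·l·cosθ·θ̈ − m·l·sinθ·θ̇² = 9.301075 + -1.306473 − 0.000557 = 7.994045
step 1→2:
  ẍ = (ẋ'−ẋ)/dt = (-2.065420571−-1.614045502)/0.033487 = -13.479113
  θ̈ = (θ̇'−θ̇)/dt = (1.947907506−0.960045225)/0.033487 = 29.499874
  sinθ=0.057427, cosθ=0.998350
  F = (M+m)·ẍ + m·l·cosθ·θ̈ − m·l·sinθ·θ̇² = -13.335224 + 1.951649 − 0.003508 = -11.387082
step 2→3:
  ẍ = (ẋ'−ẋ)/dt = (-1.968549475−-2.065420571)/0.033487 = 2.892797
  θ̈ = (θ̇'−θ̇)/dt = (1.806754324−1.947907506)/0.033487 = -4.215164
  sinθ=0.089488, cosθ=0.995988
  F = (M+m)·ẍ + m·l·cosθ·θ̈ − m·l·sinθ·θ̇² = 2.861916 + -0.278207 − 0.022501 = 2.561209
step 3→4:
  ẍ = (ẋ'−ẋ)/dt = (-1.519902977−-1.968549475)/0.033487 = 13.397632
  θ̈ = (θ̇'−θ̇)/dt = (0.980651393−1.806754324)/0.033487 = -24.669362
  sinθ=0.154219, cosθ=0.988037
  F = (M+m)·ẍ + m·l·cosθ·θ̈ − m·l·sinθ·θ̇² = 13.254612 + -1.615213 − 0.033361 = 11.606038
step 4→5:
  ẍ = (ẋ'−ẋ)/dt = (-1.099762938−-1.519902977)/0.033487 = 12.546362
  θ̈ = (θ̇'−θ̇)/dt = (0.264752355−0.980651393)/0.033487 = -21.378417
  sinθ=0.213680, cosθ=0.976904
  F = (M+m)·ẍ + m·l·cosθ·θ̈ − m·l·sinθ·θ̇² = 12.412430 + -1.383969 − 0.013617 = 11.014844
step 5→6:
  ẍ = (ẋ'−ẋ)/dt = (-1.043405391−-1.099762938)/0.033487 = 1.682968
  θ̈ = (θ̇'−θ̇)/dt = (0.319592425−0.264752355)/0.033487 = 1.637653
  sinθ=0.245639, cosθ=0.969361
  F = (M+m)·ẍ + m·l·cosθ·θ̈ − m·l·sinθ·θ̇² = 1.665002 + 0.105198 − 0.001141 = 1.769059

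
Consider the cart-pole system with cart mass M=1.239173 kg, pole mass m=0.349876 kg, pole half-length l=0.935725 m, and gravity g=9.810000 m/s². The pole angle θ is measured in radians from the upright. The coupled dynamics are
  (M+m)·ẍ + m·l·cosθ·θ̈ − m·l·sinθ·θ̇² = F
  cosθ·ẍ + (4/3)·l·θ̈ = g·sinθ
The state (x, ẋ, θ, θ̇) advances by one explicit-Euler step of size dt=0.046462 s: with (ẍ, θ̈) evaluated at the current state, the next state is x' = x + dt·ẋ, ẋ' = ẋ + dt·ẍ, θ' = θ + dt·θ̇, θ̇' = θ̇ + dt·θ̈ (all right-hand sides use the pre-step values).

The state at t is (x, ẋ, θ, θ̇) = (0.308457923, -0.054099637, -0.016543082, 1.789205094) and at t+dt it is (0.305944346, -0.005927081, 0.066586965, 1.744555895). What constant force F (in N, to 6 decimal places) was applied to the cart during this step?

ẍ = (ẋ'−ẋ)/dt = (-0.005927081−-0.054099637)/0.046462 = 1.036816
θ̈ = (θ̇'−θ̇)/dt = (1.744555895−1.789205094)/0.046462 = -0.960983
sinθ=-0.016542, cosθ=0.999863
F = (M+m)·ẍ + m·l·cosθ·θ̈ − m·l·sinθ·θ̇² = 1.647552 + -0.314571 − -0.017337 = 1.350318

F = 1.350318 N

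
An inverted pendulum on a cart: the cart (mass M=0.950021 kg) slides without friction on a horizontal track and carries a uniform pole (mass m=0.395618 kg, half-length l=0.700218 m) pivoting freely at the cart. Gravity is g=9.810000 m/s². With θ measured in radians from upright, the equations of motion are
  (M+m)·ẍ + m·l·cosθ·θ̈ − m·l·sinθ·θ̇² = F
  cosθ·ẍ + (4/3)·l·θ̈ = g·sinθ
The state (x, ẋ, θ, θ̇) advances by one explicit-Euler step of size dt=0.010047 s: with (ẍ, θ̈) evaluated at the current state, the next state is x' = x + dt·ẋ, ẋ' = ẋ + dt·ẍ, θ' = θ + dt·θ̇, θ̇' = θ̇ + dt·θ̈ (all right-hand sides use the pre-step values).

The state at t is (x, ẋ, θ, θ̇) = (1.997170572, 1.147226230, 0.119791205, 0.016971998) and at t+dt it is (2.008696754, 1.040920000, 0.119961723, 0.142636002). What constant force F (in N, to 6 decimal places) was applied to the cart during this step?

F = -10.798057 N

ẍ = (ẋ'−ẋ)/dt = (1.040920000−1.147226230)/0.010047 = -10.580893
θ̈ = (θ̇'−θ̇)/dt = (0.142636002−0.016971998)/0.010047 = 12.507615
sinθ=0.119505, cosθ=0.992834
F = (M+m)·ẍ + m·l·cosθ·θ̈ − m·l·sinθ·θ̇² = -14.238062 + 3.440015 − 0.000010 = -10.798057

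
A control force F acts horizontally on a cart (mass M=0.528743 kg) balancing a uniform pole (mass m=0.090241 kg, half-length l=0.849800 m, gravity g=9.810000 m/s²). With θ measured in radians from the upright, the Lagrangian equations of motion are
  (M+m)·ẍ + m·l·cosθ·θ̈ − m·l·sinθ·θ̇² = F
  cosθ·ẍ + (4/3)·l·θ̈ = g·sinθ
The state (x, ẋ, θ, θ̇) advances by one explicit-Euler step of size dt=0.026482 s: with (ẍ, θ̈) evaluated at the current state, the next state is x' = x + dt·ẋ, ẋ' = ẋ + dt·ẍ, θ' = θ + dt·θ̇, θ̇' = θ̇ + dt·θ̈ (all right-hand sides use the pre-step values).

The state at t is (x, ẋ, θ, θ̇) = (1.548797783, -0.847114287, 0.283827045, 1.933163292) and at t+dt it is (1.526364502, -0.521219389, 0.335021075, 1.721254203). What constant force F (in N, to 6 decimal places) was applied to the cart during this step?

F = 6.948040 N

ẍ = (ẋ'−ẋ)/dt = (-0.521219389−-0.847114287)/0.026482 = 12.306280
θ̈ = (θ̇'−θ̇)/dt = (1.721254203−1.933163292)/0.026482 = -8.002005
sinθ=0.280032, cosθ=0.959991
F = (M+m)·ẍ + m·l·cosθ·θ̈ − m·l·sinθ·θ̇² = 7.617390 + -0.589097 − 0.080254 = 6.948040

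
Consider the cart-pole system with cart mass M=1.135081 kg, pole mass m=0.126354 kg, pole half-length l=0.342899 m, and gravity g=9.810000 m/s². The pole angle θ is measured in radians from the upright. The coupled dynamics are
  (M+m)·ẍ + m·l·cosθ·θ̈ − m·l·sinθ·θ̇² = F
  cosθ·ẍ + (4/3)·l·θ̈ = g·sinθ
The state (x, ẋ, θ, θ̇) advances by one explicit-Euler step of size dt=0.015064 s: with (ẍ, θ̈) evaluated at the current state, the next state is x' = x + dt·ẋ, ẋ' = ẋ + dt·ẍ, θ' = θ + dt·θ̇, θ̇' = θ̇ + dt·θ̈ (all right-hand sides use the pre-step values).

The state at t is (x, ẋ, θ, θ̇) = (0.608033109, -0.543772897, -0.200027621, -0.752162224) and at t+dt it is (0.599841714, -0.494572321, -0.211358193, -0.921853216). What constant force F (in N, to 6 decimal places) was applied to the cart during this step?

F = 3.646518 N

ẍ = (ẋ'−ẋ)/dt = (-0.494572321−-0.543772897)/0.015064 = 3.266103
θ̈ = (θ̇'−θ̇)/dt = (-0.921853216−-0.752162224)/0.015064 = -11.264670
sinθ=-0.198696, cosθ=0.980061
F = (M+m)·ẍ + m·l·cosθ·θ̈ − m·l·sinθ·θ̇² = 4.119977 + -0.478329 − -0.004870 = 3.646518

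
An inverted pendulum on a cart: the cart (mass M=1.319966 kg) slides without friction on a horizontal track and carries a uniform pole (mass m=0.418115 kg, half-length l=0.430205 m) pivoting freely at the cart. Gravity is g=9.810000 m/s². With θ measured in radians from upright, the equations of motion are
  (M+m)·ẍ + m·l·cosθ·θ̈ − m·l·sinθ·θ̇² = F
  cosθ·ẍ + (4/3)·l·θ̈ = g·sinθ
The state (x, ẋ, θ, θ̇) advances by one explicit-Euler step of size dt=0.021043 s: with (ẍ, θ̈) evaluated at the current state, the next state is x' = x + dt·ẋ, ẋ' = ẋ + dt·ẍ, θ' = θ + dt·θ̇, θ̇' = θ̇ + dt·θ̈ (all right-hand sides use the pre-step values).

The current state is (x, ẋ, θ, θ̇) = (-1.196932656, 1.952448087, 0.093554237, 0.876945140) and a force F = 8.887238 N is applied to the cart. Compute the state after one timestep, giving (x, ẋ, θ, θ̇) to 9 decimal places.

(-1.155847291, 2.079452858, 0.112007794, 0.690118571)

sinθ=0.093417826, cosθ=0.995626993
temp = (F + m·l·θ̇²·sinθ)/(M+m) = (8.887238 + 0.012922478)/1.738081 = 5.120682223
θ̈ = (g·sinθ − cosθ·temp)/(l·(4/3 − m·cos²θ/(M+m))) = -8.878323879
ẍ = temp − m·l·θ̈·cosθ/(M+m) = 6.035487869
Euler: x'=-1.196932656+0.021043·1.952448087=-1.155847291, ẋ'=1.952448087+0.021043·6.035487869=2.079452858
       θ'=0.093554237+0.021043·0.876945140=0.112007794, θ̇'=0.876945140+0.021043·-8.878323879=0.690118571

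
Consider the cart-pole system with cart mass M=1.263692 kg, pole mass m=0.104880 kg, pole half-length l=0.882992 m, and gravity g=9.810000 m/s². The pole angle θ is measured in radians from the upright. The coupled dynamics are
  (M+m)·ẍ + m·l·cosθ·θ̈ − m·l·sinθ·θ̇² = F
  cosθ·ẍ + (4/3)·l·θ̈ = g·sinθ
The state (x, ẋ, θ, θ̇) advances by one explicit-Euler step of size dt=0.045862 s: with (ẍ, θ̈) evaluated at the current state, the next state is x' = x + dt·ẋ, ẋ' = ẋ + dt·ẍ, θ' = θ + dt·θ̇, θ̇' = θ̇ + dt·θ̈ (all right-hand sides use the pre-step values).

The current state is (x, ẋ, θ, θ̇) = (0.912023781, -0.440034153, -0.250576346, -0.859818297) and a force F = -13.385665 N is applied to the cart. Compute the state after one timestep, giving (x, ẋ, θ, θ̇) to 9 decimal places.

(0.891842935, -0.908210588, -0.290009333, -0.569332657)

sinθ=-0.247962347, cosθ=0.968769671
temp = (F + m·l·θ̇²·sinθ)/(M+m) = (-13.385665 + -0.016976515)/1.368572 = -9.793157770
θ̈ = (g·sinθ − cosθ·temp)/(l·(4/3 − m·cos²θ/(M+m))) = 6.333906936
ẍ = temp − m·l·θ̈·cosθ/(M+m) = -10.208373702
Euler: x'=0.912023781+0.045862·-0.440034153=0.891842935, ẋ'=-0.440034153+0.045862·-10.208373702=-0.908210588
       θ'=-0.250576346+0.045862·-0.859818297=-0.290009333, θ̇'=-0.859818297+0.045862·6.333906936=-0.569332657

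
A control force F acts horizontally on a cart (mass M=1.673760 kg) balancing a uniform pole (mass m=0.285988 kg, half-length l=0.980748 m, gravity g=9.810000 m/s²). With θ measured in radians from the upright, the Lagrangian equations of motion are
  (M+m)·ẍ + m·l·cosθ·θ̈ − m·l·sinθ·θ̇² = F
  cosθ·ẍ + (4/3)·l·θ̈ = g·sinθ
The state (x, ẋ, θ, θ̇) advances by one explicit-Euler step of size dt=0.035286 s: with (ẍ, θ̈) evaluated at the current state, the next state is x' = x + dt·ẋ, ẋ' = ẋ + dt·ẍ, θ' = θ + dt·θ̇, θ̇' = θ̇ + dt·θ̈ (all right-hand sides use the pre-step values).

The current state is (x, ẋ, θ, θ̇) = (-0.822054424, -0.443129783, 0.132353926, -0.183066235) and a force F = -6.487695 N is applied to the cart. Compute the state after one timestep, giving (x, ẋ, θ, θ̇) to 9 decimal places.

(-0.837690702, -0.579547518, 0.125894251, -0.044723326)

sinθ=0.131967845, cosθ=0.991253998
temp = (F + m·l·θ̇²·sinθ)/(M+m) = (-6.487695 + 0.001240480)/1.959748 = -3.309841122
θ̈ = (g·sinθ − cosθ·temp)/(l·(4/3 − m·cos²θ/(M+m))) = 3.920617492
ẍ = temp − m·l·θ̈·cosθ/(M+m) = -3.866058351
Euler: x'=-0.822054424+0.035286·-0.443129783=-0.837690702, ẋ'=-0.443129783+0.035286·-3.866058351=-0.579547518
       θ'=0.132353926+0.035286·-0.183066235=0.125894251, θ̇'=-0.183066235+0.035286·3.920617492=-0.044723326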